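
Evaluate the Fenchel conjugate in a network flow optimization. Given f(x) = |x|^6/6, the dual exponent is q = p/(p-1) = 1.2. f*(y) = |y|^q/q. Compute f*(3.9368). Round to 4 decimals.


The conjugate exponent q satisfies 1/p + 1/q = 1.
p = 6, so q = 6/(6 - 1) = 1.2
|y|^q = 3.9368^1.2 = 5.1781
f*(3.9368) = 5.1781 / 1.2 = 4.3151


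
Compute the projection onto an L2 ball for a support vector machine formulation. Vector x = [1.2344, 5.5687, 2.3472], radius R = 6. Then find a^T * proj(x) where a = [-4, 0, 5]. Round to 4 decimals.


Step 1: Compute ||x|| (intermediates to 6 decimals).
||x|| = sqrt(1.2344^2 + 5.5687^2 + 2.3472^2) = 6.167942
Step 2: Project.
Since ||x|| > R, scale = R/||x|| = 6/6.167942 = 0.972772, proj(x) = scale * x
proj(x) = [1.20079, 5.417075, 2.28329]
Step 3: Dot product.
a^T * proj(x) = -4*1.20079 + 0*5.417075 + 5*2.28329 = 6.6133


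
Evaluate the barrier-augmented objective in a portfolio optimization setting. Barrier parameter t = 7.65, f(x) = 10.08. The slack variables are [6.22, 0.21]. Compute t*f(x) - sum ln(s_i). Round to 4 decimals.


Step 1: Compute log-barrier.
ln values: [1.8278, -1.5606]
phi = -(1.8278 - 1.5606) = -0.2671
Step 2: Compute augmented objective.
t*f(x) = 7.65*10.08 = 77.112
Total = 77.112 - 0.2671 = 76.8449


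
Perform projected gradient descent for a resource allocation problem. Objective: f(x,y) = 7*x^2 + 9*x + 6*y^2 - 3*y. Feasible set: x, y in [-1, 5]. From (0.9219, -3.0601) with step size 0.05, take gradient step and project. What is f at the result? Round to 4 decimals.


Step 1: Compute gradient at (0.9219, -3.0601).
grad_x = 2*7*0.9219 + 9 = 21.9066
grad_y = 2*6*-3.0601 - 3 = -39.7212
Step 2: Gradient step.
x_raw = 0.9219 - 0.05*21.9066 = -0.1734
y_raw = -3.0601 - 0.05*-39.7212 = -1.074
Step 3: Project onto [-1, 5].
x_proj = clip(-0.1734) = -0.1734
y_proj = clip(-1.074) = -1.0
Step 4: Evaluate f.
f(-0.1734, -1.0) = 7.6497


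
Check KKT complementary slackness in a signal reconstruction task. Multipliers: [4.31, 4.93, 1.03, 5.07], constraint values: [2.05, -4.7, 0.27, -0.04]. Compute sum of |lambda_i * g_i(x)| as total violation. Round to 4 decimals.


KKT complementary slackness check:
lambda_1 * g_1 = 4.31 * 2.05 = 8.8355
lambda_2 * g_2 = 4.93 * -4.7 = -23.171
lambda_3 * g_3 = 1.03 * 0.27 = 0.2781
lambda_4 * g_4 = 5.07 * -0.04 = -0.2028
Total violation = 8.8355 + 23.171 + 0.2781 + 0.2028 = 32.4874


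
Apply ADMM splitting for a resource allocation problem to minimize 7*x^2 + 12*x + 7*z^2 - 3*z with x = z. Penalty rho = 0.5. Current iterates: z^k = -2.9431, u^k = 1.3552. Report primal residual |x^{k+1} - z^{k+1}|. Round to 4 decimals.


ADMM iteration with rho = 0.5, z^k = -2.9431, u^k = 1.3552
Step 1: x-update.
Minimize 7*x^2 + 12*x + (0.5/2)*(x + 2.9431 + 1.3552)^2
FOC: (2*7 + 0.5)*x = -12 + 0.5*(-2.9431 - 1.3552)
x^{k+1} = -0.9758
Step 2: z-update.
Minimize 7*z^2 - 3*z + (0.5/2)*(-0.9758 - z + 1.3552)^2
FOC: (2*7 + 0.5)*z = 3 + 0.5*(-0.9758 + 1.3552)
z^{k+1} = 0.22
Step 3: u-update.
u^{k+1} = 1.3552 - 0.9758 - 0.22 = 0.1594
Step 4: Primal residual = |-0.9758 - 0.22| = 1.1958


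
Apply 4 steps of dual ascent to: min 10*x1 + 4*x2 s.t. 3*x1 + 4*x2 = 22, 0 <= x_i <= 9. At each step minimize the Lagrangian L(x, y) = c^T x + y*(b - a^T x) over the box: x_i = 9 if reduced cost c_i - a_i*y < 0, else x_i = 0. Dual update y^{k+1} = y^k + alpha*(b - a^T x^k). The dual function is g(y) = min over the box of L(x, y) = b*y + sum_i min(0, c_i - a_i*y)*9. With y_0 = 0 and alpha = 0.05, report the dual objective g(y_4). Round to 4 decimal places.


Dual ascent for LP: min 10*x1 + 4*x2, 3*x1 + 4*x2 = 22, 0 <= x_i <= 9
Step 1: y^k = 0.0, reduced costs: (10.0, 4.0)
  x^k = (0.0, 0.0), subgradient = b - a^T x = 22.0
  y^{k+1} = 0.0 + 0.05*22.0 = 1.1
Step 2: y^k = 1.1, reduced costs: (6.7, -0.4)
  x^k = (0.0, 9.0), subgradient = b - a^T x = -14.0
  y^{k+1} = 1.1 + 0.05*-14.0 = 0.4
Step 3: y^k = 0.4, reduced costs: (8.8, 2.4)
  x^k = (0.0, 0.0), subgradient = b - a^T x = 22.0
  y^{k+1} = 0.4 + 0.05*22.0 = 1.5
Step 4: y^k = 1.5, reduced costs: (5.5, -2.0)
  x^k = (0.0, 9.0), subgradient = b - a^T x = -14.0
  y^{k+1} = 1.5 + 0.05*-14.0 = 0.8
Dual objective at y_4 = 0.8: reduced costs (7.6, 0.8), box minimizer x = (0.0, 0.0)
g(y_4) = b*y + (c1 - a1*y)*x1 + (c2 - a2*y)*x2 = 22*0.8 + 7.6*0.0 + 0.8*0.0 = 17.6 + 0.0 + 0.0 = 17.6


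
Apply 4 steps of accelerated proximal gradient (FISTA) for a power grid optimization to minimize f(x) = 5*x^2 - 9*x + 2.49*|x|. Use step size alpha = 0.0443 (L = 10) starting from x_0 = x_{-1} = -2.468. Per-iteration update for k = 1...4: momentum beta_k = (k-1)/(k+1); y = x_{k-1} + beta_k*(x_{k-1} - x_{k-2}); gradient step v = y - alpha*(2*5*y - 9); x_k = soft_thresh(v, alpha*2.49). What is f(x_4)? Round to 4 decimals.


FISTA on f(x) = 5*x^2 - 9*x + 2.49*|x|
L = 10, alpha = 0.0443
Iteration 1: beta = 0.0, y = -2.468 + 0.0*(-2.468 + 2.468) = -2.468
  grad(y) = -33.68, v = y - alpha*grad = -0.976
  prox(v) = soft_thresh(-0.976, 0.1103) = -0.8657
Iteration 2: beta = 0.3333, y = -0.8657 + 0.3333*(-0.8657 + 2.468) = -0.3316
  grad(y) = -12.3156, v = y - alpha*grad = 0.214
  prox(v) = soft_thresh(0.214, 0.1103) = 0.1037
Iteration 3: beta = 0.5, y = 0.1037 + 0.5*(0.1037 + 0.8657) = 0.5884
  grad(y) = -3.1159, v = y - alpha*grad = 0.7264
  prox(v) = soft_thresh(0.7264, 0.1103) = 0.6161
Iteration 4: beta = 0.6, y = 0.6161 + 0.6*(0.6161 - 0.1037) = 0.9236
  grad(y) = 0.2359, v = y - alpha*grad = 0.9131
  prox(v) = soft_thresh(0.9131, 0.1103) = 0.8028
f(x_4) = 5*0.8028^2 - 9*0.8028 + 2.49*|0.8028| = -2.0037


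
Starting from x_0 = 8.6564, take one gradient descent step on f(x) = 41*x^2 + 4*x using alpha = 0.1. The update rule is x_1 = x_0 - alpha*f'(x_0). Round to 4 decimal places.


We compute the gradient at x_0 and apply the update.
f'(x) = 82*x + 4
f'(8.6564) = 82*8.6564 + 4 = 713.8248
x_1 = 8.6564 - 0.1*713.8248 = -62.7261


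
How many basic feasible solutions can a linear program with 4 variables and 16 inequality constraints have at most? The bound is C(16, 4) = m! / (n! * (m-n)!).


Each vertex corresponds to some choice of n active constraints out of m, so the number of vertices is at most C(m, n) = m! / (n!(m-n)!).
m = 16, n = 4
Numerator: 16 * 15 * 14 * 13
Denominator: 4! = 24
C(16, 4) = 1820


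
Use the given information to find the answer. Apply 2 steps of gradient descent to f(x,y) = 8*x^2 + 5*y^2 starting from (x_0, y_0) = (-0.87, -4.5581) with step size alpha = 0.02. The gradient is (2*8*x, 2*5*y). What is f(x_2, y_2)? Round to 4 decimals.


Gradient descent on f(x,y) = 8*x^2 + 5*y^2.
Starting point: (-0.87, -4.5581), alpha = 0.02
Step 1: grad_x = 2*8*-0.87 = -13.92, grad_y = 2*5*-4.5581 = -45.581
  x_1 = -0.87 - 0.02*-13.92 = -0.5916
  y_1 = -4.5581 - 0.02*-45.581 = -3.6465
Step 2: grad_x = 2*8*-0.5916 = -9.4656, grad_y = 2*5*-3.6465 = -36.4648
  x_2 = -0.5916 - 0.02*-9.4656 = -0.4023
  y_2 = -3.6465 - 0.02*-36.4648 = -2.9172
f(-0.4023, -2.9172) = 8*(-0.4023)^2 + 5*(-2.9172)^2 = 43.8445


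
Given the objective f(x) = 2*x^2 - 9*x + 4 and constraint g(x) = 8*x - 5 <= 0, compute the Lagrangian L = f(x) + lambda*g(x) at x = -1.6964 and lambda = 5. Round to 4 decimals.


Step 1: Evaluate f(x).
f(-1.6964) = 2*(-1.6964)^2 - 9*(-1.6964) + 4 = 25.0231
Step 2: Evaluate g(x).
g(-1.6964) = 8*-1.6964 - 5 = -18.5712
Step 3: Compute Lagrangian.
L = 25.0231 + 5*-18.5712 = -67.8329


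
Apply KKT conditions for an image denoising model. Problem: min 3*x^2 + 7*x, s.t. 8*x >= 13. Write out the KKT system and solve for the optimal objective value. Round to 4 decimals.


Step 1: Try lambda = 0 (constraint inactive).
x_unc = -7/(2*3) = -1.1667
Check: 8*-1.1667 = -9.3336 < 13 -- violated!
Step 2: Constraint must be active: 8*x = 13
x* = 13/8 = 1.625
lambda = (2*3*1.625 + 7)/8 = 2.0938
Step 3: Compute optimal value.
f(x*) = 3*1.625^2 + 7*1.625 = 19.2969


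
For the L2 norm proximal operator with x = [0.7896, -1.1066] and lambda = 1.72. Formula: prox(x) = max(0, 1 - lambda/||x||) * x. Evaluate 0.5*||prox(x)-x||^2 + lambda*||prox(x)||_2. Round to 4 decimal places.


Step 1: Compute ||x||.
||x|| = 1.3594
Step 2: Compute scaling factor.
scale = max(0, 1 - 1.72/1.3594) = 0.0
Step 3: prox(x) = [0.0, -0.0]
||prox(x)|| = 0.0
Step 4: Proximal objective.
0.5*||prox-x||^2 = 0.924
lambda*||prox|| = 0.0
Total = 0.924


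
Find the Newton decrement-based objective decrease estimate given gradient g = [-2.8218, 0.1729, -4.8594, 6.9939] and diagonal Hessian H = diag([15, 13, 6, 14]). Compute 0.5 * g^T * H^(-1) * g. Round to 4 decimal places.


Step 1: H is diagonal, so H^(-1) * g = [-0.1881, 0.0133, -0.8099, 0.4996].
Step 2: g^T H^(-1) g = sum_i g_i^2 / H_ii
  = (-2.8218)^2/15 + (0.1729)^2/13 + (-4.8594)^2/6 + (6.9939)^2/14
  = 0.5308 + 0.0023 + 3.9356 + 3.4939 = 7.9627
Step 3: Objective decrease = 0.5 * g^T H^(-1) g = 3.9813


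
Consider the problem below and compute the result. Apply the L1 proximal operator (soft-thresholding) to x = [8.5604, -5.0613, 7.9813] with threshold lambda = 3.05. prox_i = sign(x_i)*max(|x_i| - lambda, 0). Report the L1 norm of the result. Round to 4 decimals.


Soft-thresholding with lambda = 3.05:
prox(8.5604) = sign(8.5604)*max(|8.5604| - 3.05, 0) = 5.5104
prox(-5.0613) = sign(-5.0613)*max(|-5.0613| - 3.05, 0) = -2.0113
prox(7.9813) = sign(7.9813)*max(|7.9813| - 3.05, 0) = 4.9313
prox(x) = [5.5104, -2.0113, 4.9313]
||prox(x)||_1 = 5.5104 + 2.0113 + 4.9313 = 12.453


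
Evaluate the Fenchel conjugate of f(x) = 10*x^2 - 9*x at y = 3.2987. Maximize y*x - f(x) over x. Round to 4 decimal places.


f*(y) = sup_x {y*x - a*x^2 - b*x} = sup_x {(y-b)*x - a*x^2}
FOC: (y - b) - 2a*x = 0 => x* = (y - b)/(2a)
x* = (3.2987 + 9)/(2*10) = 0.6149
f*(3.2987) = (y-b)^2/(4a) = (3.2987 + 9)^2/(4*10)
= 151.258/40 = 3.7815


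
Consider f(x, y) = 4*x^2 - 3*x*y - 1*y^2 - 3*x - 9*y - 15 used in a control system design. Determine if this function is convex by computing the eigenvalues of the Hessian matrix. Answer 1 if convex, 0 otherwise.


The Hessian of f(x,y) = 4*x^2 - 3*x*y - 1*y^2 - 3*x - 9*y - 15 is:
H = [[8, -3], [-3, -2]]
Trace = 8 - 2 = 6
Determinant = 8*-2 - (-3)^2 = -25
Discriminant = (6)^2 - 4*-25 = 136.0
Eigenvalues: lambda_1 = -2.831, lambda_2 = 8.831
The function is not convex.

0


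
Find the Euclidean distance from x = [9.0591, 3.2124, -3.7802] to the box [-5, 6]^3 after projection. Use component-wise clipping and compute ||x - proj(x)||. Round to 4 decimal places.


Project each component onto [-5, 6].
clip(9.0591) = 6.0, clip(3.2124) = 3.2124, clip(-3.7802) = -3.7802
Projection = [6.0, 3.2124, -3.7802]
Squared diffs: [9.3581, 0.0, 0.0]
Distance = sqrt(9.3581) = 3.0591


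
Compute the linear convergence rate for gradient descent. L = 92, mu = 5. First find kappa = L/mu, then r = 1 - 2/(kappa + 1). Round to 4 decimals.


Step 1: Compute the condition number.
kappa = L/mu = 92/5 = 18.4
Step 2: Compute the convergence rate.
r = 1 - 2/(kappa + 1) = 1 - 2*mu/(L + mu) = (L - mu)/(L + mu) = 87/97 = 0.8969


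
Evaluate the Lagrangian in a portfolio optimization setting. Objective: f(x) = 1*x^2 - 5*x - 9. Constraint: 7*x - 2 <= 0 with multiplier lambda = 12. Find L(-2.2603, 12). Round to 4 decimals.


Step 1: Evaluate f(x).
f(-2.2603) = 1*(-2.2603)^2 - 5*(-2.2603) - 9 = 7.4105
Step 2: Evaluate g(x).
g(-2.2603) = 7*-2.2603 - 2 = -17.8221
Step 3: Compute Lagrangian.
L = 7.4105 + 12*-17.8221 = -206.4547


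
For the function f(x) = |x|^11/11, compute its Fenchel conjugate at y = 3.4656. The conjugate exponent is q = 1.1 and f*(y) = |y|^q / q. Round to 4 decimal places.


The conjugate exponent q satisfies 1/p + 1/q = 1.
p = 11, so q = 11/(11 - 1) = 1.1
|y|^q = 3.4656^1.1 = 3.9242
f*(3.4656) = 3.9242 / 1.1 = 3.5675


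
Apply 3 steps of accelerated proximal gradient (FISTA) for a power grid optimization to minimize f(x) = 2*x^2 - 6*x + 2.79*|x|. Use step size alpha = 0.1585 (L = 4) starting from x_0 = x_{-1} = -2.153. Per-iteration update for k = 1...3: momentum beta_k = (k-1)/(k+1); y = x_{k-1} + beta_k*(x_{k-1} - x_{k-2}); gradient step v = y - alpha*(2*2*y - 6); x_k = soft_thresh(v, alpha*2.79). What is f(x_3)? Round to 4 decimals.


FISTA on f(x) = 2*x^2 - 6*x + 2.79*|x|
L = 4, alpha = 0.1585
Iteration 1: beta = 0.0, y = -2.153 + 0.0*(-2.153 + 2.153) = -2.153
  grad(y) = -14.612, v = y - alpha*grad = 0.163
  prox(v) = soft_thresh(0.163, 0.4422) = 0.0
Iteration 2: beta = 0.3333, y = 0.0 + 0.3333*(0.0 + 2.153) = 0.7177
  grad(y) = -3.1293, v = y - alpha*grad = 1.2137
  prox(v) = soft_thresh(1.2137, 0.4422) = 0.7715
Iteration 3: beta = 0.5, y = 0.7715 + 0.5*(0.7715 - 0.0) = 1.1572
  grad(y) = -1.3713, v = y - alpha*grad = 1.3745
  prox(v) = soft_thresh(1.3745, 0.4422) = 0.9323
f(x_3) = 2*0.9323^2 - 6*0.9323 + 2.79*|0.9323| = -1.2543


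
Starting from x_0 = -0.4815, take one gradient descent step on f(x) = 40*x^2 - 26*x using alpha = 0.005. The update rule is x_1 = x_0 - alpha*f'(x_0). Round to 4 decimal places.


We compute the gradient at x_0 and apply the update.
f'(x) = 80*x - 26
f'(-0.4815) = 80*-0.4815 - 26 = -64.52
x_1 = -0.4815 - 0.005*-64.52 = -0.1589


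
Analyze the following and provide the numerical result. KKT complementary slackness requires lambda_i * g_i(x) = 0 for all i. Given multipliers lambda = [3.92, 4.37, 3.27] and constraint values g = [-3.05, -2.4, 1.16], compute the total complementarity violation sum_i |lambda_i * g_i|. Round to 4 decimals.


KKT complementary slackness check:
lambda_1 * g_1 = 3.92 * -3.05 = -11.956
lambda_2 * g_2 = 4.37 * -2.4 = -10.488
lambda_3 * g_3 = 3.27 * 1.16 = 3.7932
Total violation = 11.956 + 10.488 + 3.7932 = 26.2372


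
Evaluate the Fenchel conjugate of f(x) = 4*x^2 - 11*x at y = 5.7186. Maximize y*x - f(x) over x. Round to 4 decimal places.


f*(y) = sup_x {y*x - a*x^2 - b*x} = sup_x {(y-b)*x - a*x^2}
FOC: (y - b) - 2a*x = 0 => x* = (y - b)/(2a)
x* = (5.7186 + 11)/(2*4) = 2.0898
f*(5.7186) = (y-b)^2/(4a) = (5.7186 + 11)^2/(4*4)
= 279.5116/16 = 17.4695


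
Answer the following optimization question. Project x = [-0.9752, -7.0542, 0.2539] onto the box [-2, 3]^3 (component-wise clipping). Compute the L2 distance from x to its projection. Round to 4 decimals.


Project each component onto [-2, 3].
clip(-0.9752) = -0.9752, clip(-7.0542) = -2.0, clip(0.2539) = 0.2539
Projection = [-0.9752, -2.0, 0.2539]
Squared diffs: [0.0, 25.5449, 0.0]
Distance = sqrt(25.5449) = 5.0542


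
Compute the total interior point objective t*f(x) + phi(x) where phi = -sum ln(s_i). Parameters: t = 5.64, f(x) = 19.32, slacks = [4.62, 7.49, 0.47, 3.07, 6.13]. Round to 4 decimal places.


Step 1: Compute log-barrier.
ln values: [1.5304, 2.0136, -0.755, 1.1217, 1.8132]
phi = -(1.5304 + 2.0136 - 0.755 + 1.1217 + 1.8132) = -5.7238
Step 2: Compute augmented objective.
t*f(x) = 5.64*19.32 = 108.9648
Total = 108.9648 - 5.7238 = 103.241


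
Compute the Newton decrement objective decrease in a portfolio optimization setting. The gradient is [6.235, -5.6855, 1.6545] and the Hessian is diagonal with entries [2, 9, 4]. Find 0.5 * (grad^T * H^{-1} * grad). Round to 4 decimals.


Step 1: H is diagonal, so H^(-1) * g = [3.1175, -0.6317, 0.4136].
Step 2: g^T H^(-1) g = sum_i g_i^2 / H_ii
  = (6.235)^2/2 + (-5.6855)^2/9 + (1.6545)^2/4
  = 19.4376 + 3.5917 + 0.6843 = 23.7136
Step 3: Objective decrease = 0.5 * g^T H^(-1) g = 11.8568


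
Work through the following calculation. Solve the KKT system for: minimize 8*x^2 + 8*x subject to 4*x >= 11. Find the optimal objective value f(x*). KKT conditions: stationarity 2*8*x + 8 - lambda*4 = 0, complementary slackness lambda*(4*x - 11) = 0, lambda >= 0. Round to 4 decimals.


Step 1: Try lambda = 0 (constraint inactive).
x_unc = -8/(2*8) = -0.5
Check: 4*-0.5 = -2.0 < 11 -- violated!
Step 2: Constraint must be active: 4*x = 11
x* = 11/4 = 2.75
lambda = (2*8*2.75 + 8)/4 = 13.0
Step 3: Compute optimal value.
f(x*) = 8*2.75^2 + 8*2.75 = 82.5


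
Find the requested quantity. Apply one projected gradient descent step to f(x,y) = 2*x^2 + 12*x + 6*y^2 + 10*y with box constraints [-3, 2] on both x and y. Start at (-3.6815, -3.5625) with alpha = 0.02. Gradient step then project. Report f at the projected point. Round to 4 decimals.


Step 1: Compute gradient at (-3.6815, -3.5625).
grad_x = 2*2*-3.6815 + 12 = -2.726
grad_y = 2*6*-3.5625 + 10 = -32.75
Step 2: Gradient step.
x_raw = -3.6815 - 0.02*-2.726 = -3.627
y_raw = -3.5625 - 0.02*-32.75 = -2.9075
Step 3: Project onto [-3, 2].
x_proj = clip(-3.627) = -3.0
y_proj = clip(-2.9075) = -2.9075
Step 4: Evaluate f.
f(-3.0, -2.9075) = 3.6463


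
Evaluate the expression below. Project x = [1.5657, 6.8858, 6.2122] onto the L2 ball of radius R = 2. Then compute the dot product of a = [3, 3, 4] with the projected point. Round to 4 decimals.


Step 1: Compute ||x|| (intermediates to 6 decimals).
||x|| = sqrt(1.5657^2 + 6.8858^2 + 6.2122^2) = 9.405163
Step 2: Project.
Since ||x|| > R, scale = R/||x|| = 2/9.405163 = 0.212649, proj(x) = scale * x
proj(x) = [0.332945, 1.464258, 1.321018]
Step 3: Dot product.
a^T * proj(x) = 3*0.332945 + 3*1.464258 + 4*1.321018 = 10.6757


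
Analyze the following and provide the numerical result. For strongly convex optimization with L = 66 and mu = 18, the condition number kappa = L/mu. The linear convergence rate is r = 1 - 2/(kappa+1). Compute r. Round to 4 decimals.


Step 1: Compute the condition number.
kappa = L/mu = 66/18 = 3.6667
Step 2: Compute the convergence rate.
r = 1 - 2/(kappa + 1) = 1 - 2*mu/(L + mu) = (L - mu)/(L + mu) = 48/84 = 0.5714


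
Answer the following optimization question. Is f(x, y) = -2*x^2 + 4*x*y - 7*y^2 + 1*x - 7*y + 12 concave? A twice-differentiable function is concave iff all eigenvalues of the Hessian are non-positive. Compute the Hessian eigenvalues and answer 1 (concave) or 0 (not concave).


The Hessian of f(x,y) = -2*x^2 + 4*x*y - 7*y^2 + 1*x - 7*y + 12 is:
H = [[-4, 4], [4, -14]]
Trace = -4 - 14 = -18
Determinant = -4*-14 - (4)^2 = 40
Discriminant = (-18)^2 - 4*40 = 164.0
Eigenvalues: lambda_1 = -15.4031, lambda_2 = -2.5969
The function is concave.

1


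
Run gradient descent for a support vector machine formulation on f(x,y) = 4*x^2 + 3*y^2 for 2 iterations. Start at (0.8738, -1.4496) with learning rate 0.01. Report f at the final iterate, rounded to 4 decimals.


Gradient descent on f(x,y) = 4*x^2 + 3*y^2.
Starting point: (0.8738, -1.4496), alpha = 0.01
Step 1: grad_x = 2*4*0.8738 = 6.9904, grad_y = 2*3*-1.4496 = -8.6976
  x_1 = 0.8738 - 0.01*6.9904 = 0.8039
  y_1 = -1.4496 - 0.01*-8.6976 = -1.3626
Step 2: grad_x = 2*4*0.8039 = 6.4312, grad_y = 2*3*-1.3626 = -8.1757
  x_2 = 0.8039 - 0.01*6.4312 = 0.7396
  y_2 = -1.3626 - 0.01*-8.1757 = -1.2809
f(0.7396, -1.2809) = 4*0.7396^2 + 3*(-1.2809)^2 = 7.1098


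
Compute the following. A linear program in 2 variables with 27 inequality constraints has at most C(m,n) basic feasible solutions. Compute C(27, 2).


Each vertex corresponds to some choice of n active constraints out of m, so the number of vertices is at most C(m, n) = m! / (n!(m-n)!).
m = 27, n = 2
Numerator: 27 * 26
Denominator: 2! = 2
C(27, 2) = 351


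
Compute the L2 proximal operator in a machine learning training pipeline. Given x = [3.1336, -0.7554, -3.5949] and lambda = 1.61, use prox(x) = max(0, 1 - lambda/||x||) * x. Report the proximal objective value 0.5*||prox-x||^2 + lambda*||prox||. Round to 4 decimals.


Step 1: Compute ||x||.
||x|| = 4.8284
Step 2: Compute scaling factor.
scale = max(0, 1 - 1.61/4.8284) = 0.6666
Step 3: prox(x) = [2.0887, -0.5035, -2.3962]
||prox(x)|| = 3.2184
Step 4: Proximal objective.
0.5*||prox-x||^2 = 1.2961
lambda*||prox|| = 5.1816
Total = 6.4777


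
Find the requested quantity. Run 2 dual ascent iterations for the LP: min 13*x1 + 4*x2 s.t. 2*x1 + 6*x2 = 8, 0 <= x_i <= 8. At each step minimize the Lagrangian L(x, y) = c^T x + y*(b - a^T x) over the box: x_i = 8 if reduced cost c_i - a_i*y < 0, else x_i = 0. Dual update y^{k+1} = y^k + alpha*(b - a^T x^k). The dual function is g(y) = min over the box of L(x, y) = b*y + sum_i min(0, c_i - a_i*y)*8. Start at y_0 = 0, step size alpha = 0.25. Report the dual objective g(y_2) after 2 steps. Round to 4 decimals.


Dual ascent for LP: min 13*x1 + 4*x2, 2*x1 + 6*x2 = 8, 0 <= x_i <= 8
Step 1: y^k = 0.0, reduced costs: (13.0, 4.0)
  x^k = (0.0, 0.0), subgradient = b - a^T x = 8.0
  y^{k+1} = 0.0 + 0.25*8.0 = 2.0
Step 2: y^k = 2.0, reduced costs: (9.0, -8.0)
  x^k = (0.0, 8.0), subgradient = b - a^T x = -40.0
  y^{k+1} = 2.0 + 0.25*-40.0 = -8.0
Dual objective at y_2 = -8.0: reduced costs (29.0, 52.0), box minimizer x = (0.0, 0.0)
g(y_2) = b*y + (c1 - a1*y)*x1 + (c2 - a2*y)*x2 = 8*(-8.0) + 29.0*0.0 + 52.0*0.0 = -64.0 + 0.0 + 0.0 = -64.0


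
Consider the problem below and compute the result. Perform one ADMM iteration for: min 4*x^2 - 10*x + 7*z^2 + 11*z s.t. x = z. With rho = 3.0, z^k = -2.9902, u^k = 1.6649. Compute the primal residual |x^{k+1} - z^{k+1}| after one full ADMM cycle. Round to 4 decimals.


ADMM iteration with rho = 3.0, z^k = -2.9902, u^k = 1.6649
Step 1: x-update.
Minimize 4*x^2 - 10*x + (3.0/2)*(x + 2.9902 + 1.6649)^2
FOC: (2*4 + 3.0)*x = 10 + 3.0*(-2.9902 - 1.6649)
x^{k+1} = -0.3605
Step 2: z-update.
Minimize 7*z^2 + 11*z + (3.0/2)*(-0.3605 - z + 1.6649)^2
FOC: (2*7 + 3.0)*z = -11 + 3.0*(-0.3605 + 1.6649)
z^{k+1} = -0.4169
Step 3: u-update.
u^{k+1} = 1.6649 - 0.3605 + 0.4169 = 1.7213
Step 4: Primal residual = |-0.3605 + 0.4169| = 0.0564


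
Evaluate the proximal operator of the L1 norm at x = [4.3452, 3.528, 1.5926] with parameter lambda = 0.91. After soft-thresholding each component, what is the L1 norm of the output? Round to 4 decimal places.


Soft-thresholding with lambda = 0.91:
prox(4.3452) = sign(4.3452)*max(|4.3452| - 0.91, 0) = 3.4352
prox(3.528) = sign(3.528)*max(|3.528| - 0.91, 0) = 2.618
prox(1.5926) = sign(1.5926)*max(|1.5926| - 0.91, 0) = 0.6826
prox(x) = [3.4352, 2.618, 0.6826]
||prox(x)||_1 = 3.4352 + 2.618 + 0.6826 = 6.7358


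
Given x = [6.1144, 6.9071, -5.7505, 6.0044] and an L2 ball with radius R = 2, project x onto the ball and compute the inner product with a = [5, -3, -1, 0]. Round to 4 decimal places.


Step 1: Compute ||x|| (intermediates to 6 decimals).
||x|| = sqrt(6.1144^2 + 6.9071^2 + (-5.7505)^2 + 6.0044^2) = 12.418333
Step 2: Project.
Since ||x|| > R, scale = R/||x|| = 2/12.418333 = 0.161052, proj(x) = scale * x
proj(x) = [0.984736, 1.112402, -0.92613, 0.967021]
Step 3: Dot product.
a^T * proj(x) = 5*0.984736 - 3*1.112402 - 1*(-0.92613) + 0*0.967021 = 2.5126


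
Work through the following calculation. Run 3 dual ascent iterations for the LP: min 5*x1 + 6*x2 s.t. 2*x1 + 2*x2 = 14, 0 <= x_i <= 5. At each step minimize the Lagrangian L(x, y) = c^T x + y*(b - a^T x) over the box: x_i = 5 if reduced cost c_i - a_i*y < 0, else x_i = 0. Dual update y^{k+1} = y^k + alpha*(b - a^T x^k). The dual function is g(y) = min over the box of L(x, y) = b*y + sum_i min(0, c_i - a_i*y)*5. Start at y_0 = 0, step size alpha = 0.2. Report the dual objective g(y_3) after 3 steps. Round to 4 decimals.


Dual ascent for LP: min 5*x1 + 6*x2, 2*x1 + 2*x2 = 14, 0 <= x_i <= 5
Step 1: y^k = 0.0, reduced costs: (5.0, 6.0)
  x^k = (0.0, 0.0), subgradient = b - a^T x = 14.0
  y^{k+1} = 0.0 + 0.2*14.0 = 2.8
Step 2: y^k = 2.8, reduced costs: (-0.6, 0.4)
  x^k = (5.0, 0.0), subgradient = b - a^T x = 4.0
  y^{k+1} = 2.8 + 0.2*4.0 = 3.6
Step 3: y^k = 3.6, reduced costs: (-2.2, -1.2)
  x^k = (5.0, 5.0), subgradient = b - a^T x = -6.0
  y^{k+1} = 3.6 + 0.2*-6.0 = 2.4
Dual objective at y_3 = 2.4: reduced costs (0.2, 1.2), box minimizer x = (0.0, 0.0)
g(y_3) = b*y + (c1 - a1*y)*x1 + (c2 - a2*y)*x2 = 14*2.4 + 0.2*0.0 + 1.2*0.0 = 33.6 + 0.0 + 0.0 = 33.6


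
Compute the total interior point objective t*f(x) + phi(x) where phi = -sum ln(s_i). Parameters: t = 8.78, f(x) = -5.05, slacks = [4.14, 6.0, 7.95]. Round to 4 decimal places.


Step 1: Compute log-barrier.
ln values: [1.4207, 1.7918, 2.0732]
phi = -(1.4207 + 1.7918 + 2.0732) = -5.2856
Step 2: Compute augmented objective.
t*f(x) = 8.78*-5.05 = -44.339
Total = -44.339 - 5.2856 = -49.6246


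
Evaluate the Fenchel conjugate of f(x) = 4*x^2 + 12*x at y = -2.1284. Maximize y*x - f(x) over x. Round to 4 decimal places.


f*(y) = sup_x {y*x - a*x^2 - b*x} = sup_x {(y-b)*x - a*x^2}
FOC: (y - b) - 2a*x = 0 => x* = (y - b)/(2a)
x* = (-2.1284 - 12)/(2*4) = -1.7661
f*(-2.1284) = (y-b)^2/(4a) = (-2.1284 - 12)^2/(4*4)
= 199.6117/16 = 12.4757


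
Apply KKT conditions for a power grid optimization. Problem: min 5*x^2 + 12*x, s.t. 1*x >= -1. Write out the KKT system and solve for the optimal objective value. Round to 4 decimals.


Step 1: Try lambda = 0 (constraint inactive).
x_unc = -12/(2*5) = -1.2
Check: 1*-1.2 = -1.2 < -1 -- violated!
Step 2: Constraint must be active: 1*x = -1
x* = -1/1 = -1.0
lambda = (2*5*(-1.0) + 12)/1 = 2.0
Step 3: Compute optimal value.
f(x*) = 5*(-1.0)^2 + 12*(-1.0) = -7.0


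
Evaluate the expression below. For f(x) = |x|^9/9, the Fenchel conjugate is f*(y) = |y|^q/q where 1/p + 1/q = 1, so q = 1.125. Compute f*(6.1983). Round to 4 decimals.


The conjugate exponent q satisfies 1/p + 1/q = 1.
p = 9, so q = 9/(9 - 1) = 1.125
|y|^q = 6.1983^1.125 = 7.7859
f*(6.1983) = 7.7859 / 1.125 = 6.9208


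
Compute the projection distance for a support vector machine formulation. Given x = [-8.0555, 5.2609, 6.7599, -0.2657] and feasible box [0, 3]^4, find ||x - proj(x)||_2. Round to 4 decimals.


Project each component onto [0, 3].
clip(-8.0555) = 0.0, clip(5.2609) = 3.0, clip(6.7599) = 3.0, clip(-0.2657) = 0.0
Projection = [0.0, 3.0, 3.0, 0.0]
Squared diffs: [64.8911, 5.1117, 14.1368, 0.0706]
Distance = sqrt(84.2102) = 9.1766


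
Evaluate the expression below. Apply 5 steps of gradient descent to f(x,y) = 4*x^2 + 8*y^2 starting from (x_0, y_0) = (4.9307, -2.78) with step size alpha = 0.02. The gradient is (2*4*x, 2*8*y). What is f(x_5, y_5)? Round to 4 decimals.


Gradient descent on f(x,y) = 4*x^2 + 8*y^2.
Starting point: (4.9307, -2.78), alpha = 0.02
Step 1: grad_x = 2*4*4.9307 = 39.4456, grad_y = 2*8*-2.78 = -44.48
  x_1 = 4.9307 - 0.02*39.4456 = 4.1418
  y_1 = -2.78 - 0.02*-44.48 = -1.8904
Step 2: grad_x = 2*4*4.1418 = 33.1343, grad_y = 2*8*-1.8904 = -30.2464
  x_2 = 4.1418 - 0.02*33.1343 = 3.4791
  y_2 = -1.8904 - 0.02*-30.2464 = -1.2855
Step 3: grad_x = 2*4*3.4791 = 27.8328, grad_y = 2*8*-1.2855 = -20.5676
  x_3 = 3.4791 - 0.02*27.8328 = 2.9224
  y_3 = -1.2855 - 0.02*-20.5676 = -0.8741
Step 4: grad_x = 2*4*2.9224 = 23.3796, grad_y = 2*8*-0.8741 = -13.9859
  x_4 = 2.9224 - 0.02*23.3796 = 2.4549
  y_4 = -0.8741 - 0.02*-13.9859 = -0.5944
Step 5: grad_x = 2*4*2.4549 = 19.6388, grad_y = 2*8*-0.5944 = -9.5104
  x_5 = 2.4549 - 0.02*19.6388 = 2.0621
  y_5 = -0.5944 - 0.02*-9.5104 = -0.4042
f(2.0621, -0.4042) = 4*2.0621^2 + 8*(-0.4042)^2 = 18.3156


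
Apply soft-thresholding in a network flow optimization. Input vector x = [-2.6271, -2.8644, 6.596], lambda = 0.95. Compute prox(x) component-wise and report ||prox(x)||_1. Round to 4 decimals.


Soft-thresholding with lambda = 0.95:
prox(-2.6271) = sign(-2.6271)*max(|-2.6271| - 0.95, 0) = -1.6771
prox(-2.8644) = sign(-2.8644)*max(|-2.8644| - 0.95, 0) = -1.9144
prox(6.596) = sign(6.596)*max(|6.596| - 0.95, 0) = 5.646
prox(x) = [-1.6771, -1.9144, 5.646]
||prox(x)||_1 = 1.6771 + 1.9144 + 5.646 = 9.2375


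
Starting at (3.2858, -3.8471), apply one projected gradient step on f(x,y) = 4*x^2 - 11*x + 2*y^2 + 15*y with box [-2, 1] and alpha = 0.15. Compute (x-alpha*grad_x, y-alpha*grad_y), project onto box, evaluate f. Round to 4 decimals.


Step 1: Compute gradient at (3.2858, -3.8471).
grad_x = 2*4*3.2858 - 11 = 15.2864
grad_y = 2*2*-3.8471 + 15 = -0.3884
Step 2: Gradient step.
x_raw = 3.2858 - 0.15*15.2864 = 0.9928
y_raw = -3.8471 - 0.15*-0.3884 = -3.7888
Step 3: Project onto [-2, 1].
x_proj = clip(0.9928) = 0.9928
y_proj = clip(-3.7888) = -2.0
Step 4: Evaluate f.
f(0.9928, -2.0) = -28.9783


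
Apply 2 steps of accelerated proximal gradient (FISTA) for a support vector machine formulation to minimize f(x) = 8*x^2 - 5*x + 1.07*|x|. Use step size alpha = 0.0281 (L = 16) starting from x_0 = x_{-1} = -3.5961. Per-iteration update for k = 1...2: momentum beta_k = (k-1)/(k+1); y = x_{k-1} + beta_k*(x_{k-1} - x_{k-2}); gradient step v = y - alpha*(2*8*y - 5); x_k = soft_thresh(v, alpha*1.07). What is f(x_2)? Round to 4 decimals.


FISTA on f(x) = 8*x^2 - 5*x + 1.07*|x|
L = 16, alpha = 0.0281
Iteration 1: beta = 0.0, y = -3.5961 + 0.0*(-3.5961 + 3.5961) = -3.5961
  grad(y) = -62.5376, v = y - alpha*grad = -1.8388
  prox(v) = soft_thresh(-1.8388, 0.0301) = -1.8087
Iteration 2: beta = 0.3333, y = -1.8087 + 0.3333*(-1.8087 + 3.5961) = -1.2129
  grad(y) = -24.407, v = y - alpha*grad = -0.5271
  prox(v) = soft_thresh(-0.5271, 0.0301) = -0.497
f(x_2) = 8*(-0.497)^2 - 5*(-0.497) + 1.07*|-0.497| = 4.9933


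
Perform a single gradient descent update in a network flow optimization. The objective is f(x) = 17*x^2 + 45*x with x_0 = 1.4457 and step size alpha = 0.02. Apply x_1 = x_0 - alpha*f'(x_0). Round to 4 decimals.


We compute the gradient at x_0 and apply the update.
f'(x) = 34*x + 45
f'(1.4457) = 34*1.4457 + 45 = 94.1538
x_1 = 1.4457 - 0.02*94.1538 = -0.4374


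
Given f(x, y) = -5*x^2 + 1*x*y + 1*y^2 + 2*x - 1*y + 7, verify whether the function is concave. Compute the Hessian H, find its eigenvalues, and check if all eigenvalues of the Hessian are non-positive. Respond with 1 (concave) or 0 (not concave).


The Hessian of f(x,y) = -5*x^2 + 1*x*y + 1*y^2 + 2*x - 1*y + 7 is:
H = [[-10, 1], [1, 2]]
Trace = -10 + 2 = -8
Determinant = -10*2 - (1)^2 = -21
Discriminant = (-8)^2 - 4*-21 = 148.0
Eigenvalues: lambda_1 = -10.0828, lambda_2 = 2.0828
The function is not concave.

0


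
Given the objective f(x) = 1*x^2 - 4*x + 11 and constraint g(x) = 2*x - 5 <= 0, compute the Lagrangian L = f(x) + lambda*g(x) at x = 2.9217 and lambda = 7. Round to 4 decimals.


Step 1: Evaluate f(x).
f(2.9217) = 1*2.9217^2 - 4*2.9217 + 11 = 7.8495
Step 2: Evaluate g(x).
g(2.9217) = 2*2.9217 - 5 = 0.8434
Step 3: Compute Lagrangian.
L = 7.8495 + 7*0.8434 = 13.7533


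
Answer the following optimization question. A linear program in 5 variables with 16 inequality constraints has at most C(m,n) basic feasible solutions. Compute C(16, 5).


Each vertex corresponds to some choice of n active constraints out of m, so the number of vertices is at most C(m, n) = m! / (n!(m-n)!).
m = 16, n = 5
Numerator: 16 * 15 * 14 * 13 * 12
Denominator: 5! = 120
C(16, 5) = 4368


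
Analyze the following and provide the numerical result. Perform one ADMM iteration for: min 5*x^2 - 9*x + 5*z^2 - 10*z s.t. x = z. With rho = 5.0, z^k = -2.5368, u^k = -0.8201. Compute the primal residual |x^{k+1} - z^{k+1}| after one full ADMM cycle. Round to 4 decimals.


ADMM iteration with rho = 5.0, z^k = -2.5368, u^k = -0.8201
Step 1: x-update.
Minimize 5*x^2 - 9*x + (5.0/2)*(x + 2.5368 - 0.8201)^2
FOC: (2*5 + 5.0)*x = 9 + 5.0*(-2.5368 + 0.8201)
x^{k+1} = 0.0278
Step 2: z-update.
Minimize 5*z^2 - 10*z + (5.0/2)*(0.0278 - z - 0.8201)^2
FOC: (2*5 + 5.0)*z = 10 + 5.0*(0.0278 - 0.8201)
z^{k+1} = 0.4026
Step 3: u-update.
u^{k+1} = -0.8201 + 0.0278 - 0.4026 = -1.1949
Step 4: Primal residual = |0.0278 - 0.4026| = 0.3748


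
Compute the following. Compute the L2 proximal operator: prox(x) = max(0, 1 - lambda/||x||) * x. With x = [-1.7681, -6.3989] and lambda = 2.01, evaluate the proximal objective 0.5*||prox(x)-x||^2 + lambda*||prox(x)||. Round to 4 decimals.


Step 1: Compute ||x||.
||x|| = 6.6387
Step 2: Compute scaling factor.
scale = max(0, 1 - 2.01/6.6387) = 0.6972
Step 3: prox(x) = [-1.2328, -4.4615]
||prox(x)|| = 4.6287
Step 4: Proximal objective.
0.5*||prox-x||^2 = 2.0201
lambda*||prox|| = 9.3037
Total = 11.3237


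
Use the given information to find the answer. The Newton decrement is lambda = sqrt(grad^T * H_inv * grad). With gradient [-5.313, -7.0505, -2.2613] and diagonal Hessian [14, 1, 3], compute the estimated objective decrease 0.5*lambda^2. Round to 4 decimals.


Step 1: H is diagonal, so H^(-1) * g = [-0.3795, -7.0505, -0.7538].
Step 2: g^T H^(-1) g = sum_i g_i^2 / H_ii
  = (-5.313)^2/14 + (-7.0505)^2/1 + (-2.2613)^2/3
  = 2.0163 + 49.7096 + 1.7045 = 53.4303
Step 3: Objective decrease = 0.5 * g^T H^(-1) g = 26.7152


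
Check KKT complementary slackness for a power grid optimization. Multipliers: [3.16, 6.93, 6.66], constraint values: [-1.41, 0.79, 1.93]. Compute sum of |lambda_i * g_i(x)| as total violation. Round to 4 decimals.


KKT complementary slackness check:
lambda_1 * g_1 = 3.16 * -1.41 = -4.4556
lambda_2 * g_2 = 6.93 * 0.79 = 5.4747
lambda_3 * g_3 = 6.66 * 1.93 = 12.8538
Total violation = 4.4556 + 5.4747 + 12.8538 = 22.7841


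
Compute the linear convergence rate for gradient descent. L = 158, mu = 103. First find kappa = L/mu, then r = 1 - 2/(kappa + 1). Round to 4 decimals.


Step 1: Compute the condition number.
kappa = L/mu = 158/103 = 1.534
Step 2: Compute the convergence rate.
r = 1 - 2/(kappa + 1) = 1 - 2*mu/(L + mu) = (L - mu)/(L + mu) = 55/261 = 0.2107


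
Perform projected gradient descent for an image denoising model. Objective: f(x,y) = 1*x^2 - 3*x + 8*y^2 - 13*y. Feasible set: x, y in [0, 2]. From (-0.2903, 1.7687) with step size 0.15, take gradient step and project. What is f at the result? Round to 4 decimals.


Step 1: Compute gradient at (-0.2903, 1.7687).
grad_x = 2*1*-0.2903 - 3 = -3.5806
grad_y = 2*8*1.7687 - 13 = 15.2992
Step 2: Gradient step.
x_raw = -0.2903 - 0.15*-3.5806 = 0.2468
y_raw = 1.7687 - 0.15*15.2992 = -0.5262
Step 3: Project onto [0, 2].
x_proj = clip(0.2468) = 0.2468
y_proj = clip(-0.5262) = 0.0
Step 4: Evaluate f.
f(0.2468, 0.0) = -0.6795


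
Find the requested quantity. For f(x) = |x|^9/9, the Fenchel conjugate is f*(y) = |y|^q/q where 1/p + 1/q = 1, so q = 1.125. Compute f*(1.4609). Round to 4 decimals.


The conjugate exponent q satisfies 1/p + 1/q = 1.
p = 9, so q = 9/(9 - 1) = 1.125
|y|^q = 1.4609^1.125 = 1.5318
f*(1.4609) = 1.5318 / 1.125 = 1.3616


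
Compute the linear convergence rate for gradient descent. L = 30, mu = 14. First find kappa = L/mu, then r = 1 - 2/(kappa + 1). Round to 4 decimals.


Step 1: Compute the condition number.
kappa = L/mu = 30/14 = 2.1429
Step 2: Compute the convergence rate.
r = 1 - 2/(kappa + 1) = 1 - 2*mu/(L + mu) = (L - mu)/(L + mu) = 16/44 = 0.3636


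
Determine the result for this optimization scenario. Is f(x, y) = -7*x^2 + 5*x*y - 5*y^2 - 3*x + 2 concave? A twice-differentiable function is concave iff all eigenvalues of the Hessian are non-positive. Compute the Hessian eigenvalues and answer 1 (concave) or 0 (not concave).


The Hessian of f(x,y) = -7*x^2 + 5*x*y - 5*y^2 - 3*x + 2 is:
H = [[-14, 5], [5, -10]]
Trace = -14 - 10 = -24
Determinant = -14*-10 - (5)^2 = 115
Discriminant = (-24)^2 - 4*115 = 116.0
Eigenvalues: lambda_1 = -17.3852, lambda_2 = -6.6148
The function is concave.

1


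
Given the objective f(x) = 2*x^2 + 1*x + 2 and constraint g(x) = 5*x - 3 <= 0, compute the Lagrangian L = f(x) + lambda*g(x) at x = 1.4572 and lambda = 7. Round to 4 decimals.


Step 1: Evaluate f(x).
f(1.4572) = 2*1.4572^2 + 1*1.4572 + 2 = 7.7041
Step 2: Evaluate g(x).
g(1.4572) = 5*1.4572 - 3 = 4.286
Step 3: Compute Lagrangian.
L = 7.7041 + 7*4.286 = 37.7061


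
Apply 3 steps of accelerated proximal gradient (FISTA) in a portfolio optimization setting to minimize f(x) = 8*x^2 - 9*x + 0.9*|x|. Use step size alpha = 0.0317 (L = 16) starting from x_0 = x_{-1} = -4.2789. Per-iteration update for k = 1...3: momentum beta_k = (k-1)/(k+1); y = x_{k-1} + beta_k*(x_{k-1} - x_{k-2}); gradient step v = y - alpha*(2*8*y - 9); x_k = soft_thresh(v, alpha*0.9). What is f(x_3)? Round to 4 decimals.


FISTA on f(x) = 8*x^2 - 9*x + 0.9*|x|
L = 16, alpha = 0.0317
Iteration 1: beta = 0.0, y = -4.2789 + 0.0*(-4.2789 + 4.2789) = -4.2789
  grad(y) = -77.4624, v = y - alpha*grad = -1.8233
  prox(v) = soft_thresh(-1.8233, 0.0285) = -1.7948
Iteration 2: beta = 0.3333, y = -1.7948 + 0.3333*(-1.7948 + 4.2789) = -0.9668
  grad(y) = -24.4685, v = y - alpha*grad = -0.1911
  prox(v) = soft_thresh(-0.1911, 0.0285) = -0.1626
Iteration 3: beta = 0.5, y = -0.1626 + 0.5*(-0.1626 + 1.7948) = 0.6535
  grad(y) = 1.4561, v = y - alpha*grad = 0.6073
  prox(v) = soft_thresh(0.6073, 0.0285) = 0.5788
f(x_3) = 8*0.5788^2 - 9*0.5788 + 0.9*|0.5788| = -2.0082


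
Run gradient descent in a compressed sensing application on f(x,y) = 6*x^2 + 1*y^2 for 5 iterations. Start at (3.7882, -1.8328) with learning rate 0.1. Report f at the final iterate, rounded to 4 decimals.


Gradient descent on f(x,y) = 6*x^2 + 1*y^2.
Starting point: (3.7882, -1.8328), alpha = 0.1
Step 1: grad_x = 2*6*3.7882 = 45.4584, grad_y = 2*1*-1.8328 = -3.6656
  x_1 = 3.7882 - 0.1*45.4584 = -0.7576
  y_1 = -1.8328 - 0.1*-3.6656 = -1.4662
Step 2: grad_x = 2*6*-0.7576 = -9.0917, grad_y = 2*1*-1.4662 = -2.9325
  x_2 = -0.7576 - 0.1*-9.0917 = 0.1515
  y_2 = -1.4662 - 0.1*-2.9325 = -1.173
Step 3: grad_x = 2*6*0.1515 = 1.8183, grad_y = 2*1*-1.173 = -2.346
  x_3 = 0.1515 - 0.1*1.8183 = -0.0303
  y_3 = -1.173 - 0.1*-2.346 = -0.9384
Step 4: grad_x = 2*6*-0.0303 = -0.3637, grad_y = 2*1*-0.9384 = -1.8768
  x_4 = -0.0303 - 0.1*-0.3637 = 0.0061
  y_4 = -0.9384 - 0.1*-1.8768 = -0.7507
Step 5: grad_x = 2*6*0.0061 = 0.0727, grad_y = 2*1*-0.7507 = -1.5014
  x_5 = 0.0061 - 0.1*0.0727 = -0.0012
  y_5 = -0.7507 - 0.1*-1.5014 = -0.6006
f(-0.0012, -0.6006) = 6*(-0.0012)^2 + 1*(-0.6006)^2 = 0.3607


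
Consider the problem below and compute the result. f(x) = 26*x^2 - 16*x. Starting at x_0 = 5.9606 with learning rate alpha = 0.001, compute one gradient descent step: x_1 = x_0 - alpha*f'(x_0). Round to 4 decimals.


We compute the gradient at x_0 and apply the update.
f'(x) = 52*x - 16
f'(5.9606) = 52*5.9606 - 16 = 293.9512
x_1 = 5.9606 - 0.001*293.9512 = 5.6666


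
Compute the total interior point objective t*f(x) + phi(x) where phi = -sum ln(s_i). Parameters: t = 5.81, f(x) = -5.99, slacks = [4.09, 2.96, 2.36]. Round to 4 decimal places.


Step 1: Compute log-barrier.
ln values: [1.4085, 1.0852, 0.8587]
phi = -(1.4085 + 1.0852 + 0.8587) = -3.3524
Step 2: Compute augmented objective.
t*f(x) = 5.81*-5.99 = -34.8019
Total = -34.8019 - 3.3524 = -38.1543


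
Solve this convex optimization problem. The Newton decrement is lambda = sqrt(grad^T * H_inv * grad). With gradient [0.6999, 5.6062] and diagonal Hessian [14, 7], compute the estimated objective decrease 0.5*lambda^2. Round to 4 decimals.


Step 1: H is diagonal, so H^(-1) * g = [0.05, 0.8009].
Step 2: g^T H^(-1) g = sum_i g_i^2 / H_ii
  = (0.6999)^2/14 + (5.6062)^2/7
  = 0.035 + 4.4899 = 4.5249
Step 3: Objective decrease = 0.5 * g^T H^(-1) g = 2.2625


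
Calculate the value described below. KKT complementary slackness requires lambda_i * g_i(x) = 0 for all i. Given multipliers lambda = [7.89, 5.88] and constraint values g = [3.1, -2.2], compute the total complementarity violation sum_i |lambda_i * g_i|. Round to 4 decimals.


KKT complementary slackness check:
lambda_1 * g_1 = 7.89 * 3.1 = 24.459
lambda_2 * g_2 = 5.88 * -2.2 = -12.936
Total violation = 24.459 + 12.936 = 37.395


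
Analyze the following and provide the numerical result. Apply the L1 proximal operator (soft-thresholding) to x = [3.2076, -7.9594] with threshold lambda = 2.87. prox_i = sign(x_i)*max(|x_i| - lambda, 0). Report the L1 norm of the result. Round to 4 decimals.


Soft-thresholding with lambda = 2.87:
prox(3.2076) = sign(3.2076)*max(|3.2076| - 2.87, 0) = 0.3376
prox(-7.9594) = sign(-7.9594)*max(|-7.9594| - 2.87, 0) = -5.0894
prox(x) = [0.3376, -5.0894]
||prox(x)||_1 = 0.3376 + 5.0894 = 5.427


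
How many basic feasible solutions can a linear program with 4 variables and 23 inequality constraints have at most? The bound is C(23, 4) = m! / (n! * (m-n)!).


Each vertex corresponds to some choice of n active constraints out of m, so the number of vertices is at most C(m, n) = m! / (n!(m-n)!).
m = 23, n = 4
Numerator: 23 * 22 * 21 * 20
Denominator: 4! = 24
C(23, 4) = 8855


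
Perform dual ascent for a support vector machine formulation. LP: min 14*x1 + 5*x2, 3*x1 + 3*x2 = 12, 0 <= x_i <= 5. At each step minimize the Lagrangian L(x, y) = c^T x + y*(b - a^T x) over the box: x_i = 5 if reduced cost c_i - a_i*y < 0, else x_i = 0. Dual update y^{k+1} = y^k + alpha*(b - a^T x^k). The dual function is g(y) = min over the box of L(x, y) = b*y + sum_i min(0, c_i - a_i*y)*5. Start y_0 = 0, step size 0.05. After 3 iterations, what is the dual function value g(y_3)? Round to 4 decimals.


Dual ascent for LP: min 14*x1 + 5*x2, 3*x1 + 3*x2 = 12, 0 <= x_i <= 5
Step 1: y^k = 0.0, reduced costs: (14.0, 5.0)
  x^k = (0.0, 0.0), subgradient = b - a^T x = 12.0
  y^{k+1} = 0.0 + 0.05*12.0 = 0.6
Step 2: y^k = 0.6, reduced costs: (12.2, 3.2)
  x^k = (0.0, 0.0), subgradient = b - a^T x = 12.0
  y^{k+1} = 0.6 + 0.05*12.0 = 1.2
Step 3: y^k = 1.2, reduced costs: (10.4, 1.4)
  x^k = (0.0, 0.0), subgradient = b - a^T x = 12.0
  y^{k+1} = 1.2 + 0.05*12.0 = 1.8
Dual objective at y_3 = 1.8: reduced costs (8.6, -0.4), box minimizer x = (0.0, 5.0)
g(y_3) = b*y + (c1 - a1*y)*x1 + (c2 - a2*y)*x2 = 12*1.8 + 8.6*0.0 + (-0.4)*5.0 = 21.6 + 0.0 - 2.0 = 19.6
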